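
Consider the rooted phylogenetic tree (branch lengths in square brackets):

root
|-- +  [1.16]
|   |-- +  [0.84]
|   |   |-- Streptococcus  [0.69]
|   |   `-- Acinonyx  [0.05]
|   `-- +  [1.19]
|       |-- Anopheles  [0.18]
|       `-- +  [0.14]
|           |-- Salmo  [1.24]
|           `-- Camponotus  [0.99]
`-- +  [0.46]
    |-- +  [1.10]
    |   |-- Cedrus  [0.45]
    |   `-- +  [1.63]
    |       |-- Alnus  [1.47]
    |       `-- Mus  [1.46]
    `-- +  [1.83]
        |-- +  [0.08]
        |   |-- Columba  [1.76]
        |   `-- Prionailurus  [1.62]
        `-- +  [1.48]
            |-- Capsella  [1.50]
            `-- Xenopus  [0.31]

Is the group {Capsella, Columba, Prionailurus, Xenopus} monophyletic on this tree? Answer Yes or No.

Yes

The most recent common ancestor of these taxa subtends ((Columba,Prionailurus),(Capsella,Xenopus)).
That clade has exactly 4 tips — every listed taxon and nothing else — so the group is monophyletic.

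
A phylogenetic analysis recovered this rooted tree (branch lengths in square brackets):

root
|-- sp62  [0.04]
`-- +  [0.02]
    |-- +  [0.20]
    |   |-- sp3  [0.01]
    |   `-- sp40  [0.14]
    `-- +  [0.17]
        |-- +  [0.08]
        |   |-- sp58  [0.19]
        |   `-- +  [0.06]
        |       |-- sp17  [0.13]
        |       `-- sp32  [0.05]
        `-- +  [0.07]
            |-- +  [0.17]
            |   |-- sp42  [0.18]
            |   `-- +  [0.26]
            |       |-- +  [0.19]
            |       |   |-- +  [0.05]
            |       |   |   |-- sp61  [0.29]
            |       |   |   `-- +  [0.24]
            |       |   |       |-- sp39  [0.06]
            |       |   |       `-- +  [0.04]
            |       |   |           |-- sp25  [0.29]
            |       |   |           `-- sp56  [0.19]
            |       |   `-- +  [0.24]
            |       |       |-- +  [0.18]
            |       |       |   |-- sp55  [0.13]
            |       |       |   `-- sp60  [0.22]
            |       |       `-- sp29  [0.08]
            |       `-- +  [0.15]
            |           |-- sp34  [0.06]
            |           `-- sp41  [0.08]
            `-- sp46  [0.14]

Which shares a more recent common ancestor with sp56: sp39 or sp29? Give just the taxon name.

The MRCA of sp56 and sp39 subtends (sp39,(sp25,sp56)) (3 taxa).
The MRCA of sp56 and sp29 subtends ((sp61,(sp39,(sp25,sp56))),((sp55,sp60),sp29)) (7 taxa).
The first is nested inside the second, so sp56 shares a more recent common ancestor with sp39.

sp39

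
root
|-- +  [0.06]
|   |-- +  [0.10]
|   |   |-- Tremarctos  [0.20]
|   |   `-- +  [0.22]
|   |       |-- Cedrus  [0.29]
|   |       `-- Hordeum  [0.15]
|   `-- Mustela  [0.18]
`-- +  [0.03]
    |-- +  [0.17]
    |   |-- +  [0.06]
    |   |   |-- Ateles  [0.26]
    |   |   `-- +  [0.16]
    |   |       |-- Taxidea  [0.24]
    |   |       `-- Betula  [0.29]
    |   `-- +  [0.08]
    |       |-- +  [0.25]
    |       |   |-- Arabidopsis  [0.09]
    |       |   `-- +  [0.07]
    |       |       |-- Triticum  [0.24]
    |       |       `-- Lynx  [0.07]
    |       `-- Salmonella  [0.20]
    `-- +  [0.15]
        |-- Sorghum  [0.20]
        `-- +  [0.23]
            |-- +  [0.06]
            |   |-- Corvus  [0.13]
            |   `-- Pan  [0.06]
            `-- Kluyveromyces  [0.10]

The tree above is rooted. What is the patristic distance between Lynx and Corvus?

The path runs Lynx → … → MRCA → … → Corvus; the MRCA is the node subtending (((Ateles,(Taxidea,Betula)),((Arabidopsis,(Triticum,Lynx)),Salmonella)),(Sorghum,((Corvus,Pan),Kluyveromyces))).
Branch lengths along that path: 0.07 + 0.07 + 0.25 + 0.08 + 0.17 + 0.15 + 0.23 + 0.06 + 0.13 = 1.21.

1.21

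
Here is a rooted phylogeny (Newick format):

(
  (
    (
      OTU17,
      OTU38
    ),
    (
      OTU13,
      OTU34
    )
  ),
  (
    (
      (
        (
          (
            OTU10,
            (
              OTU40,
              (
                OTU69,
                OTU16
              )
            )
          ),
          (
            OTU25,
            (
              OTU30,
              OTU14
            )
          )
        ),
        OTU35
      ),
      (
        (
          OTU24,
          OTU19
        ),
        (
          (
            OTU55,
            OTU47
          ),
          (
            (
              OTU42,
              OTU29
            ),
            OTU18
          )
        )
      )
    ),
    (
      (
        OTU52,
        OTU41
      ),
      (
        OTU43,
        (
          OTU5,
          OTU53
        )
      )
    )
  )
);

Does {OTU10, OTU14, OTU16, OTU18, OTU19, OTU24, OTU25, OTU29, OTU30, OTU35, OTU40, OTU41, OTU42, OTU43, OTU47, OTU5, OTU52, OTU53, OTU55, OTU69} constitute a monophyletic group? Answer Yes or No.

Yes

The most recent common ancestor of these taxa subtends (((((OTU10,(OTU40,(OTU69,OTU16))),(OTU25,(OTU30,OTU14))),OTU35),((OTU24,OTU19),((OTU55,OTU47),((OTU42,OTU29),OTU18)))),((OTU52,OTU41),(OTU43,(OTU5,OTU53)))).
That clade has exactly 20 tips — every listed taxon and nothing else — so the group is monophyletic.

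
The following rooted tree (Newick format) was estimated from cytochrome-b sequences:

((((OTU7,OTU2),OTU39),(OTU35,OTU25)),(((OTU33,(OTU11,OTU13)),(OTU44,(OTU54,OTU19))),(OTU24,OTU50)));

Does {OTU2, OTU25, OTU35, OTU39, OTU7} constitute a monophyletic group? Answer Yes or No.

Yes

The most recent common ancestor of these taxa subtends (((OTU7,OTU2),OTU39),(OTU35,OTU25)).
That clade has exactly 5 tips — every listed taxon and nothing else — so the group is monophyletic.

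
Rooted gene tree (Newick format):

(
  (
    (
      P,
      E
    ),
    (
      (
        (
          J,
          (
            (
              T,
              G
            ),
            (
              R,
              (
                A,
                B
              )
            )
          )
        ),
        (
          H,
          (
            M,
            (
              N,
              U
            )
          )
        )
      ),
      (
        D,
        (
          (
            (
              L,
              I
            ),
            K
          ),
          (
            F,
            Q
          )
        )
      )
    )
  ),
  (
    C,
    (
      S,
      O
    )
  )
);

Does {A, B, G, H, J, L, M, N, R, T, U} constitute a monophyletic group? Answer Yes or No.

No

The MRCA of the listed taxa subtends (((J,((T,G),(R,(A,B)))),(H,(M,(N,U)))),(D,(((L,I),K),(F,Q)))).
That clade also contains D, F, I, K, Q, which are not in the proposed group, so the group is not monophyletic.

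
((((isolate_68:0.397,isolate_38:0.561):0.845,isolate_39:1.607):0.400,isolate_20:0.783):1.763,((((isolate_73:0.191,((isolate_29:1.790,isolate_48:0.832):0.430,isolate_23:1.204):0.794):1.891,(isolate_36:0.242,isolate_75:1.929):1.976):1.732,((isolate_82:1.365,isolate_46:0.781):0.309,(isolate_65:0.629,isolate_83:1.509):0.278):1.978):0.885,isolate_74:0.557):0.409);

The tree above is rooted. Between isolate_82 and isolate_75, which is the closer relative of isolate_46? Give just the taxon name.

The MRCA of isolate_46 and isolate_82 subtends (isolate_82,isolate_46) (2 taxa).
The MRCA of isolate_46 and isolate_75 subtends (((isolate_73,((isolate_29,isolate_48),isolate_23)),(isolate_36,isolate_75)),((isolate_82,isolate_46),(isolate_65,isolate_83))) (10 taxa).
The first is nested inside the second, so isolate_46 shares a more recent common ancestor with isolate_82.

isolate_82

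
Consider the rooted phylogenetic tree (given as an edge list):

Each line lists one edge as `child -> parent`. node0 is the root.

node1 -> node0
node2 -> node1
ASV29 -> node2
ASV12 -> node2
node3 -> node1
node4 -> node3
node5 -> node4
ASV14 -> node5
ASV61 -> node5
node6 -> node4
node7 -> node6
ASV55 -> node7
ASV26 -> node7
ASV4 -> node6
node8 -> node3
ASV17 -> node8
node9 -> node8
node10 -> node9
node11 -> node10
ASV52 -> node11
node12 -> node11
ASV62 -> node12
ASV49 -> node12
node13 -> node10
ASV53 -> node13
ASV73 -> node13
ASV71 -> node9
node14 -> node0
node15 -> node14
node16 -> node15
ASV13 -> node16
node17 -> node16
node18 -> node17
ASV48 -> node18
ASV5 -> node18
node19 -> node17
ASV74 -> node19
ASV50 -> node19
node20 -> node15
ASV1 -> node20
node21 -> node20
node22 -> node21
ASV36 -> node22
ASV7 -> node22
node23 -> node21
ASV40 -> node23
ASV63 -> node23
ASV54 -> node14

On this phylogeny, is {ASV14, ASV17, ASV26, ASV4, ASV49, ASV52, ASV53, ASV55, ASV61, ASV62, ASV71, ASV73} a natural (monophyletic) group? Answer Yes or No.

Yes

The most recent common ancestor of these taxa subtends (((ASV14,ASV61),((ASV55,ASV26),ASV4)),(ASV17,(((ASV52,(ASV62,ASV49)),(ASV53,ASV73)),ASV71))).
That clade has exactly 12 tips — every listed taxon and nothing else — so the group is monophyletic.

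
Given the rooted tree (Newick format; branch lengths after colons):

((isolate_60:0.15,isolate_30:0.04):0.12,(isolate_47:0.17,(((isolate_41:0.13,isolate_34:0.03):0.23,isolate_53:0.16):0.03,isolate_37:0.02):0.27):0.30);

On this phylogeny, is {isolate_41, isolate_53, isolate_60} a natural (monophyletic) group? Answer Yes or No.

No

The MRCA of the listed taxa is the root, so the smallest clade containing them is the whole tree.
That clade also contains isolate_30, isolate_34, isolate_37, isolate_47, which are not in the proposed group, so the group is not monophyletic.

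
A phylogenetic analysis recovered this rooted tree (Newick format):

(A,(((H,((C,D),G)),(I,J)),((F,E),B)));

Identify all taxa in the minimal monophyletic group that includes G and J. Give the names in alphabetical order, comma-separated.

C, D, G, H, I, J

Tracing G: it sits inside ((C,D),G).
Tracing J: it sits inside (I,J).
The smallest clade enclosing both is ((H,((C,D),G)),(I,J)); the answer is its 6 terminal taxa in alphabetical order.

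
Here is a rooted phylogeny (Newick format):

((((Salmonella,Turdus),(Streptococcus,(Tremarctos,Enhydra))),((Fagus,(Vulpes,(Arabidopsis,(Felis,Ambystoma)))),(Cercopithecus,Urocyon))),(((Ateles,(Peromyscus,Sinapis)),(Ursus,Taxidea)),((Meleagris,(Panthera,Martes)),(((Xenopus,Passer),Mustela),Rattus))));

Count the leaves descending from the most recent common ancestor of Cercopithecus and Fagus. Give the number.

The MRCA of Cercopithecus and Fagus is the node subtending ((Fagus,(Vulpes,(Arabidopsis,(Felis,Ambystoma)))),(Cercopithecus,Urocyon)).
That clade contains 7 terminal taxa: Ambystoma, Arabidopsis, Cercopithecus, Fagus, Felis, Urocyon, Vulpes.

7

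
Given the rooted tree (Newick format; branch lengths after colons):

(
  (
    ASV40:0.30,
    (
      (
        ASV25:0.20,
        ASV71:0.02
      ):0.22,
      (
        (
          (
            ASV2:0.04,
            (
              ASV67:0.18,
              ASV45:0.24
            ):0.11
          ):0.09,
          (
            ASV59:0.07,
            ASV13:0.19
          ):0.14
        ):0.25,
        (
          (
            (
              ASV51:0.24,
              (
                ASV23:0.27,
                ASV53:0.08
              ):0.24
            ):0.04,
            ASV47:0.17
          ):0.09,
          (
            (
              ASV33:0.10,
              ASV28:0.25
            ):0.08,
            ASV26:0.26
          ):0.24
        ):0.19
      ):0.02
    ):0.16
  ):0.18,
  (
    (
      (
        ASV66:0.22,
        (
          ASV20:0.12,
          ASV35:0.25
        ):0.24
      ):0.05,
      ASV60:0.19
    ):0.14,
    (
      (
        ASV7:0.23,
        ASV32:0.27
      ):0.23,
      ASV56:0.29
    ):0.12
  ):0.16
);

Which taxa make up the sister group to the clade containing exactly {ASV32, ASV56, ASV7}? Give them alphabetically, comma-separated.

ASV20, ASV35, ASV60, ASV66

The clade containing exactly {ASV32, ASV56, ASV7} attaches to the tree at the node subtending (((ASV66,(ASV20,ASV35)),ASV60),((ASV7,ASV32),ASV56)).
The other lineage descending from that same node — the sister group — is ((ASV66,(ASV20,ASV35)),ASV60); its 4 tips in alphabetical order are the answer.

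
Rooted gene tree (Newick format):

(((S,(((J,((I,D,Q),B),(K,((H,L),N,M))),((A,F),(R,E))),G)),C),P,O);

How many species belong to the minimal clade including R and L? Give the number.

14

The MRCA of R and L is the node subtending ((J,((I,D,Q),B),(K,((H,L),N,M))),((A,F),(R,E))).
That clade contains 14 terminal taxa: A, B, D, E, F, H, I, J, K, L, M, N, Q, R.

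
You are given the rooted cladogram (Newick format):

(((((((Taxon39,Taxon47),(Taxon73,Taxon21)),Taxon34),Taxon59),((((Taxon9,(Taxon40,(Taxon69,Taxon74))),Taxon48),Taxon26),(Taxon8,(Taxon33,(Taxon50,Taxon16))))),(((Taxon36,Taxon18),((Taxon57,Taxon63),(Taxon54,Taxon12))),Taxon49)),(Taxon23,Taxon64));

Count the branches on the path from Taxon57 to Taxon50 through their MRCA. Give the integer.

11

The MRCA of Taxon57 and Taxon50 is the node subtending ((((((Taxon39,Taxon47),(Taxon73,Taxon21)),Taxon34),Taxon59),((((Taxon9,(Taxon40,(Taxon69,Taxon74))),Taxon48),Taxon26),(Taxon8,(Taxon33,(Taxon50,Taxon16))))),(((Taxon36,Taxon18),((Taxon57,Taxon63),(Taxon54,Taxon12))),Taxon49)).
From Taxon57 up to that node: 5 branches. From Taxon50 up to the same node: 6 branches. Total: 5 + 6 = 11.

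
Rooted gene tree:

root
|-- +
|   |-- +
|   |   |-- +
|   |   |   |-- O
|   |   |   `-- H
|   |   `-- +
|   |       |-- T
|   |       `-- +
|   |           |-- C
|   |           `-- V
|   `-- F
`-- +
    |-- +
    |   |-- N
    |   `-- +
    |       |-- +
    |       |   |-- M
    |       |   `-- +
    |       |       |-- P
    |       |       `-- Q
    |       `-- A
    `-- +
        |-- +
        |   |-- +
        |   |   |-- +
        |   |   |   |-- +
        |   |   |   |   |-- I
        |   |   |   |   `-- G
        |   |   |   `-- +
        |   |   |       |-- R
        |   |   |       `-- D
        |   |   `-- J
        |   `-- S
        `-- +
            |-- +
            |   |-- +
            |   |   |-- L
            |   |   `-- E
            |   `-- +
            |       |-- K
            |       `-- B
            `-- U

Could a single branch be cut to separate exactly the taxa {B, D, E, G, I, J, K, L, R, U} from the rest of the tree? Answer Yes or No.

The MRCA of the listed taxa subtends (((((I,G),(R,D)),J),S),(((L,E),(K,B)),U)).
That clade also contains S, which is not in the proposed group, so the group is not monophyletic.

No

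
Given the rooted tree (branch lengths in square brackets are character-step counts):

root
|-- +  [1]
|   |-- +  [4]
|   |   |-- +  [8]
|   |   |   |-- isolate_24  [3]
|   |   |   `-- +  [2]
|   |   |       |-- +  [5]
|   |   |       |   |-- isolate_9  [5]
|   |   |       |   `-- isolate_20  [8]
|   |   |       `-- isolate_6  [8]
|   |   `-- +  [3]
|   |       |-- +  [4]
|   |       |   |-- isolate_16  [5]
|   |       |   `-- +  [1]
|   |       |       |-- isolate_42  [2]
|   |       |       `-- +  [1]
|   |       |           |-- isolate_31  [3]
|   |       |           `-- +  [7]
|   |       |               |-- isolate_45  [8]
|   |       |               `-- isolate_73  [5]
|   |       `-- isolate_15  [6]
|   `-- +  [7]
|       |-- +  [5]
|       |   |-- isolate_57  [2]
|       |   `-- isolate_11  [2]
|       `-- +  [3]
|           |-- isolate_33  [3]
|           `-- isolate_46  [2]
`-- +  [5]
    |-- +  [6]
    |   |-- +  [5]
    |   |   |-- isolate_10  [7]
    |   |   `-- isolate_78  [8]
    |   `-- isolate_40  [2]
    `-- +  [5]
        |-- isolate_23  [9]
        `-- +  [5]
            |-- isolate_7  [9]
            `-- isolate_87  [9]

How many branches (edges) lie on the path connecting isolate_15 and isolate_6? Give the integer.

The MRCA of isolate_15 and isolate_6 is the node subtending ((isolate_24,((isolate_9,isolate_20),isolate_6)),((isolate_16,(isolate_42,(isolate_31,(isolate_45,isolate_73)))),isolate_15)).
From isolate_15 up to that node: 2 branches. From isolate_6 up to the same node: 3 branches. Total: 2 + 3 = 5.

5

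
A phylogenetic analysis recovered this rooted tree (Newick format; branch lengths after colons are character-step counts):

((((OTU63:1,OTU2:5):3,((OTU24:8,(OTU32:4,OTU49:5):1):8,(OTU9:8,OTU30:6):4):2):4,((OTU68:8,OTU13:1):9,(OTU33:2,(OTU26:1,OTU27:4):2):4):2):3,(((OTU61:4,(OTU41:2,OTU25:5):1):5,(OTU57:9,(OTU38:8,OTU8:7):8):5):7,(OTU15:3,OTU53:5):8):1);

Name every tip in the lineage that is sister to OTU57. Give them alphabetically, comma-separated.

OTU38, OTU8

OTU57 attaches to the tree at the node subtending (OTU57,(OTU38,OTU8)).
The other lineage descending from that same node — the sister group — is (OTU38,OTU8); its 2 tips in alphabetical order are the answer.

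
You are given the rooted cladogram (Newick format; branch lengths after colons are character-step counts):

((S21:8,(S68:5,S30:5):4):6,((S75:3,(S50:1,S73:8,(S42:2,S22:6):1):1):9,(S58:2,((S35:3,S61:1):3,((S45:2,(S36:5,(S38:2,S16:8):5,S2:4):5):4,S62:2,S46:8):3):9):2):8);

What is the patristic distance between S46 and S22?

The path runs S46 → … → MRCA → … → S22; the MRCA is the node subtending ((S75,(S50,S73,(S42,S22))),(S58,((S35,S61),((S45,(S36,(S38,S16),S2)),S62,S46)))).
Branch lengths along that path: 8 + 3 + 9 + 2 + 9 + 1 + 1 + 6 = 39.

39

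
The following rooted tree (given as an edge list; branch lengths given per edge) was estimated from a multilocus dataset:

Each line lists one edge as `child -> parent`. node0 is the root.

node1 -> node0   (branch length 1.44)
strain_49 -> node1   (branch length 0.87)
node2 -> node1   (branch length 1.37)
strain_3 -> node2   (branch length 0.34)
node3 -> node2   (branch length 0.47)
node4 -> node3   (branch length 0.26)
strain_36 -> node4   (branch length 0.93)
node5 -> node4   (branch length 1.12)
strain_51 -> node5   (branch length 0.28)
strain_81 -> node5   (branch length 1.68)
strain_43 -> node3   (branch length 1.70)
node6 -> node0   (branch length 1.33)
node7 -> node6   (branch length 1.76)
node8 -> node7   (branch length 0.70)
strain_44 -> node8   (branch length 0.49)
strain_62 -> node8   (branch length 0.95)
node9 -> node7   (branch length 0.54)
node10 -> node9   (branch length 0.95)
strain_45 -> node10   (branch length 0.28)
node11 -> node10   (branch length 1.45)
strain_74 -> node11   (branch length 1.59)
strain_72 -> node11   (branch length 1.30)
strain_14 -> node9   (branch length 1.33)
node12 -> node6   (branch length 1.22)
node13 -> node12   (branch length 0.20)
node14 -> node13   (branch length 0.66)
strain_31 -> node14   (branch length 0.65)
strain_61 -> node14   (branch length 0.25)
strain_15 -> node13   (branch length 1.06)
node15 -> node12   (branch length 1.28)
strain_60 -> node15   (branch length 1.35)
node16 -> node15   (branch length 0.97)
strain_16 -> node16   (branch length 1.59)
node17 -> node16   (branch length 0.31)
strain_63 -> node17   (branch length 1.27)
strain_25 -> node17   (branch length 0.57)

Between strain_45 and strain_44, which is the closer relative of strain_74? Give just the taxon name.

strain_45

The MRCA of strain_74 and strain_45 subtends (strain_45,(strain_74,strain_72)) (3 taxa).
The MRCA of strain_74 and strain_44 subtends ((strain_44,strain_62),((strain_45,(strain_74,strain_72)),strain_14)) (6 taxa).
The first is nested inside the second, so strain_74 shares a more recent common ancestor with strain_45.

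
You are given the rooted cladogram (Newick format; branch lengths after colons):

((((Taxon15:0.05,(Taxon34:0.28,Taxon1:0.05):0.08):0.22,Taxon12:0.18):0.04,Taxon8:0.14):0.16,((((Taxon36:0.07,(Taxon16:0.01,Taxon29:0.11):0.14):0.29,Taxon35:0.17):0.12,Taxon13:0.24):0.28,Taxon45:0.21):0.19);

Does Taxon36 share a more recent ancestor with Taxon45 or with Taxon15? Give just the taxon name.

Taxon45

The MRCA of Taxon36 and Taxon45 subtends ((((Taxon36,(Taxon16,Taxon29)),Taxon35),Taxon13),Taxon45) (6 taxa).
The MRCA of Taxon36 and Taxon15 is the root, subtending the entire tree (11 taxa).
The first is nested inside the second, so Taxon36 shares a more recent common ancestor with Taxon45.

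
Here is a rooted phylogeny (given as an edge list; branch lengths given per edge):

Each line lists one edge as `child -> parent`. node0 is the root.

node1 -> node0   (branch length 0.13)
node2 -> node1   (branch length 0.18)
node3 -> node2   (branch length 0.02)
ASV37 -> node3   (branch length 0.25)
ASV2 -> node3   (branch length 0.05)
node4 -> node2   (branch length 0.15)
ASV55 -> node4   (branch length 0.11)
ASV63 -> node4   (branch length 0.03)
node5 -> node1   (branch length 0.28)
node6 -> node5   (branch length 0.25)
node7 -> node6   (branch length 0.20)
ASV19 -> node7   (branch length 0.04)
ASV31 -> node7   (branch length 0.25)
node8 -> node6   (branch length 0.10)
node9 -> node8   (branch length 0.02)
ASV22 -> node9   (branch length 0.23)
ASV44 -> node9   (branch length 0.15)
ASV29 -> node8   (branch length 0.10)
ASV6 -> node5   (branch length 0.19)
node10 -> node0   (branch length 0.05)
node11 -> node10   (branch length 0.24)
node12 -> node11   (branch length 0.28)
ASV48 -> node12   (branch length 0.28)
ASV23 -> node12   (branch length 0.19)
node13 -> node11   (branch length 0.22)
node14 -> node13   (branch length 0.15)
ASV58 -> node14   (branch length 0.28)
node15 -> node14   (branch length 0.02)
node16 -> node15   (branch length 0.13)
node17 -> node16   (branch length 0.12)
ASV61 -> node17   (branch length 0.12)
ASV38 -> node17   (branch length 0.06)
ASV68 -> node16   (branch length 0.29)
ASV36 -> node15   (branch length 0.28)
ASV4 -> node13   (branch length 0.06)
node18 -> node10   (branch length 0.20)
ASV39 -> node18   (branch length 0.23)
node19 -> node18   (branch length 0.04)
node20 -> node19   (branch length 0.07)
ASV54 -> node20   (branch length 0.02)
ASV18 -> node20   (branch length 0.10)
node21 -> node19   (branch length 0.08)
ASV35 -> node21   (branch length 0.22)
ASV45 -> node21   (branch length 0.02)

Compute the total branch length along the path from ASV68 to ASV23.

The path runs ASV68 → … → MRCA → … → ASV23; the MRCA is the node subtending ((ASV48,ASV23),((ASV58,(((ASV61,ASV38),ASV68),ASV36)),ASV4)).
Branch lengths along that path: 0.29 + 0.13 + 0.02 + 0.15 + 0.22 + 0.28 + 0.19 = 1.28.

1.28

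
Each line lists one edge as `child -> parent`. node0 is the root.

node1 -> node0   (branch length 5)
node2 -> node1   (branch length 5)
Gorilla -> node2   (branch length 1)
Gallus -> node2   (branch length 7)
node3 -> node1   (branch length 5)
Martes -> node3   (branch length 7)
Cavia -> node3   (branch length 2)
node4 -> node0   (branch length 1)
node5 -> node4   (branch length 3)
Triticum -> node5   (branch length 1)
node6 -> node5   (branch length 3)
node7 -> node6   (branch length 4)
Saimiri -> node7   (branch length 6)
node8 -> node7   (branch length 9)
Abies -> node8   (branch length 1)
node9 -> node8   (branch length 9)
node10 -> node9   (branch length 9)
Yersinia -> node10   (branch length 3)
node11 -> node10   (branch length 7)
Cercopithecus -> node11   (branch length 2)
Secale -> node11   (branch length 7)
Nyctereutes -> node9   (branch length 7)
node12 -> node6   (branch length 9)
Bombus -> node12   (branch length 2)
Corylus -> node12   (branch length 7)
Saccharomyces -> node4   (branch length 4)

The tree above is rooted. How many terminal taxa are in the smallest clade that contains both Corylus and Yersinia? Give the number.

8

The MRCA of Corylus and Yersinia is the node subtending ((Saimiri,(Abies,((Yersinia,(Cercopithecus,Secale)),Nyctereutes))),(Bombus,Corylus)).
That clade contains 8 terminal taxa: Abies, Bombus, Cercopithecus, Corylus, Nyctereutes, Saimiri, Secale, Yersinia.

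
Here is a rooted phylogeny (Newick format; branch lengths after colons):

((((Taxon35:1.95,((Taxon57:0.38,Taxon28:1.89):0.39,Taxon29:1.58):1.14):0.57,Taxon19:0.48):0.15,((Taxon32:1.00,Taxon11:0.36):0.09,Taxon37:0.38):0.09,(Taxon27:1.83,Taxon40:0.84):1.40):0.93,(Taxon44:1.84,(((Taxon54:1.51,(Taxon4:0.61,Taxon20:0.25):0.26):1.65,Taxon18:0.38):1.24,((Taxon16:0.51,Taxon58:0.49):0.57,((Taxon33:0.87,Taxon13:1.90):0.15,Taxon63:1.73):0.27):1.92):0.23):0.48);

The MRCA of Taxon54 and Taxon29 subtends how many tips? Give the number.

20

The MRCA of Taxon54 and Taxon29 is the root, so the clade is the entire tree.
That clade contains 20 terminal taxa: Taxon11, Taxon13, Taxon16, Taxon18, Taxon19, Taxon20, Taxon27, Taxon28, Taxon29, Taxon32, Taxon33, Taxon35, Taxon37, Taxon4, Taxon40, Taxon44, Taxon54, Taxon57, Taxon58, Taxon63.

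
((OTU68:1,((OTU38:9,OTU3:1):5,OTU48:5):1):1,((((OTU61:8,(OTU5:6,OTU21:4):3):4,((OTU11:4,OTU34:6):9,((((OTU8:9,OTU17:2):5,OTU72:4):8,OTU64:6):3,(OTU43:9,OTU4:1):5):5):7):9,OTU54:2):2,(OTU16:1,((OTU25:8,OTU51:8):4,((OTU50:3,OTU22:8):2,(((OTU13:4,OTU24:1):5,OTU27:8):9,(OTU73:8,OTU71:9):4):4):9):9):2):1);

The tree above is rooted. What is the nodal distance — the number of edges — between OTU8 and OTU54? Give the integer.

The MRCA of OTU8 and OTU54 is the node subtending (((OTU61,(OTU5,OTU21)),((OTU11,OTU34),((((OTU8,OTU17),OTU72),OTU64),(OTU43,OTU4)))),OTU54).
From OTU8 up to that node: 7 branches. From OTU54 up to the same node: 1 branch. Total: 7 + 1 = 8.

8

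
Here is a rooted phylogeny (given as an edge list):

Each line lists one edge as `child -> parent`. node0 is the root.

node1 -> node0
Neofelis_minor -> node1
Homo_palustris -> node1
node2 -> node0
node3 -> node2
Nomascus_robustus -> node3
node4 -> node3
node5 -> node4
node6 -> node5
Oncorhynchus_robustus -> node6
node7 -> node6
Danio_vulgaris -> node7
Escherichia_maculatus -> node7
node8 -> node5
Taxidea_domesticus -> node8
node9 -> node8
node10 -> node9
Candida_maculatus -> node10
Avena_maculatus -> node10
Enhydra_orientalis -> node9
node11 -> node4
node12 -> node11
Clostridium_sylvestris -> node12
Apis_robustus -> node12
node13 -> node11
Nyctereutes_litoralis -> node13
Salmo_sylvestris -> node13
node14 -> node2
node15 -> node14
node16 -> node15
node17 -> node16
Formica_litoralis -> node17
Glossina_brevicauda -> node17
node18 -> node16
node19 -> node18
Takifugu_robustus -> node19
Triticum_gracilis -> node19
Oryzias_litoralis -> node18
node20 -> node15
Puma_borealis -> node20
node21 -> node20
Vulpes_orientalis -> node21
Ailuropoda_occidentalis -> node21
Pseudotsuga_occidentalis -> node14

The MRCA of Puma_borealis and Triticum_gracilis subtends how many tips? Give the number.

The MRCA of Puma_borealis and Triticum_gracilis is the node subtending (((Formica_litoralis,Glossina_brevicauda),((Takifugu_robustus,Triticum_gracilis),Oryzias_litoralis)),(Puma_borealis,(Vulpes_orientalis,Ailuropoda_occidentalis))).
That clade contains 8 terminal taxa: Ailuropoda_occidentalis, Formica_litoralis, Glossina_brevicauda, Oryzias_litoralis, Puma_borealis, Takifugu_robustus, Triticum_gracilis, Vulpes_orientalis.

8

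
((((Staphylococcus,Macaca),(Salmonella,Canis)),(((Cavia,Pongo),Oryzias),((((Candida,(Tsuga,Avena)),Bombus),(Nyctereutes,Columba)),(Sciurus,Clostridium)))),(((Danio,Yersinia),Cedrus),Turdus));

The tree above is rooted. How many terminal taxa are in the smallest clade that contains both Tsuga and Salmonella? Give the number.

15

The MRCA of Tsuga and Salmonella is the node subtending (((Staphylococcus,Macaca),(Salmonella,Canis)),(((Cavia,Pongo),Oryzias),((((Candida,(Tsuga,Avena)),Bombus),(Nyctereutes,Columba)),(Sciurus,Clostridium)))).
That clade contains 15 terminal taxa: Avena, Bombus, Candida, Canis, Cavia, Clostridium, Columba, Macaca, Nyctereutes, Oryzias, Pongo, Salmonella, Sciurus, Staphylococcus, Tsuga.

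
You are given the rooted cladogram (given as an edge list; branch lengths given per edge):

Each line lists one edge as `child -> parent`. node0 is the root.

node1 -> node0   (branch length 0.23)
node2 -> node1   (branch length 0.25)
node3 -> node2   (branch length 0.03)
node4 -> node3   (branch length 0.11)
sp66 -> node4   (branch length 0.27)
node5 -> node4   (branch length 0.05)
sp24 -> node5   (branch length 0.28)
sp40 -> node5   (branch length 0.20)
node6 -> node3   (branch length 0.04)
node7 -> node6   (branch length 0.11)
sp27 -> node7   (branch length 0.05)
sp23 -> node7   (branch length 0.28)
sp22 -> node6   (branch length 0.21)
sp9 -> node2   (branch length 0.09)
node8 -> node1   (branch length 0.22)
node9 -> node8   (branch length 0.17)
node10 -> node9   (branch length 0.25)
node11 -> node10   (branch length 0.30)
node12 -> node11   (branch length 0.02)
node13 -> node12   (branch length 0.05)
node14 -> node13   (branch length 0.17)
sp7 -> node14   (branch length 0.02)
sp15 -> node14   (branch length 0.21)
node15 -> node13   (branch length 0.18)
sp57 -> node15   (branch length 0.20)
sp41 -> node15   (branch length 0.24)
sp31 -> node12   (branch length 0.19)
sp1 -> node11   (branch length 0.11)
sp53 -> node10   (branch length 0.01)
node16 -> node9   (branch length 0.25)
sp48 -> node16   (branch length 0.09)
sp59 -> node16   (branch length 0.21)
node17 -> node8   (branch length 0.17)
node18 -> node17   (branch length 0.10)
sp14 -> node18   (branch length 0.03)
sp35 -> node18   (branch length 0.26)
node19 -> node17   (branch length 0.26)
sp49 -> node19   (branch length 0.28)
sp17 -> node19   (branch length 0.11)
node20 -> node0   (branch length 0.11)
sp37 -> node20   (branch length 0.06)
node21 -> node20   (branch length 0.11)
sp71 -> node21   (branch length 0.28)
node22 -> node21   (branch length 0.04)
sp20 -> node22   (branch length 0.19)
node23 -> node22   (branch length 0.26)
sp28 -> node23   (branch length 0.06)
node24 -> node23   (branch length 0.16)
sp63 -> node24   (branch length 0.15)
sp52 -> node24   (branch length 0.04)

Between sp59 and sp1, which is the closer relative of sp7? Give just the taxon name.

The MRCA of sp7 and sp1 subtends ((((sp7,sp15),(sp57,sp41)),sp31),sp1) (6 taxa).
The MRCA of sp7 and sp59 subtends ((((((sp7,sp15),(sp57,sp41)),sp31),sp1),sp53),(sp48,sp59)) (9 taxa).
The first is nested inside the second, so sp7 shares a more recent common ancestor with sp1.

sp1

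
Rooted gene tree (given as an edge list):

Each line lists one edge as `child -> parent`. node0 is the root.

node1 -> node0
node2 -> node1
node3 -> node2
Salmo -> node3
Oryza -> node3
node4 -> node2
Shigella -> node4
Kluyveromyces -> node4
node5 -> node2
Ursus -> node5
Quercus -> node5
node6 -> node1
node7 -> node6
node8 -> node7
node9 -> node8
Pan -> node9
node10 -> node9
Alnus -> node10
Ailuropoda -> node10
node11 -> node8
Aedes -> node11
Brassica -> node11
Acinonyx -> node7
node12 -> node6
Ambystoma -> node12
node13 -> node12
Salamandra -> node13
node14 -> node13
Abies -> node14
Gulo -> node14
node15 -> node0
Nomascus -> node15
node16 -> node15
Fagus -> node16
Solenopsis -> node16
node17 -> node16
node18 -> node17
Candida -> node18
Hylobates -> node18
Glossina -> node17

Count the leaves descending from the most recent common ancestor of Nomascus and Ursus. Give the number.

22

The MRCA of Nomascus and Ursus is the root, so the clade is the entire tree.
That clade contains 22 terminal taxa: Abies, Acinonyx, Aedes, Ailuropoda, Alnus, Ambystoma, Brassica, Candida, Fagus, Glossina, Gulo, Hylobates, Kluyveromyces, Nomascus, Oryza, Pan, Quercus, Salamandra, Salmo, Shigella, Solenopsis, Ursus.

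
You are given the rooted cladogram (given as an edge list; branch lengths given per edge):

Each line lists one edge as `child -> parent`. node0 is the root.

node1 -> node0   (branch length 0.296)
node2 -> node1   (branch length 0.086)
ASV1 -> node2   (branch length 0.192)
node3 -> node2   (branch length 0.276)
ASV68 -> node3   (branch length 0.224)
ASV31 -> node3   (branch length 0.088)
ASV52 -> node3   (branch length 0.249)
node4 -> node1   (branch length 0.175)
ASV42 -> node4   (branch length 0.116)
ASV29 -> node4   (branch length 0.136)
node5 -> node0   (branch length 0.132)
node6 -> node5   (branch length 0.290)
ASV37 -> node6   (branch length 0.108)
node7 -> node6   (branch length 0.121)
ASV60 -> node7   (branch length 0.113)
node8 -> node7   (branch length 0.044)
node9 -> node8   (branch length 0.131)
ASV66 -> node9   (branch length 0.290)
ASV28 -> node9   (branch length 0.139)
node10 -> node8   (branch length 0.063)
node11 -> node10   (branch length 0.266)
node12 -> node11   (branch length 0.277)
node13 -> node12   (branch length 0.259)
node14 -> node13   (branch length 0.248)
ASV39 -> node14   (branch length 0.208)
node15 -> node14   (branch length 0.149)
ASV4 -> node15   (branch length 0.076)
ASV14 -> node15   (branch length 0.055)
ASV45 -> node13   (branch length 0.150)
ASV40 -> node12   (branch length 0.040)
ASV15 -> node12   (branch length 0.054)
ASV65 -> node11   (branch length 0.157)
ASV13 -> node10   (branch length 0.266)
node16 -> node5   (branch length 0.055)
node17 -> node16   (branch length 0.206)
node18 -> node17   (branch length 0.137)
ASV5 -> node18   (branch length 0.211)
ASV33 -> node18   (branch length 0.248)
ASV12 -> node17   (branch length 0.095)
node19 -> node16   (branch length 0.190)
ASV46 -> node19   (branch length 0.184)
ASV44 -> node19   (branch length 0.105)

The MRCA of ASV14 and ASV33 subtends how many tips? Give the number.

The MRCA of ASV14 and ASV33 is the node subtending ((ASV37,(ASV60,((ASV66,ASV28),(((((ASV39,(ASV4,ASV14)),ASV45),ASV40,ASV15),ASV65),ASV13)))),(((ASV5,ASV33),ASV12),(ASV46,ASV44))).
That clade contains 17 terminal taxa: ASV12, ASV13, ASV14, ASV15, ASV28, ASV33, ASV37, ASV39, ASV4, ASV40, ASV44, ASV45, ASV46, ASV5, ASV60, ASV65, ASV66.

17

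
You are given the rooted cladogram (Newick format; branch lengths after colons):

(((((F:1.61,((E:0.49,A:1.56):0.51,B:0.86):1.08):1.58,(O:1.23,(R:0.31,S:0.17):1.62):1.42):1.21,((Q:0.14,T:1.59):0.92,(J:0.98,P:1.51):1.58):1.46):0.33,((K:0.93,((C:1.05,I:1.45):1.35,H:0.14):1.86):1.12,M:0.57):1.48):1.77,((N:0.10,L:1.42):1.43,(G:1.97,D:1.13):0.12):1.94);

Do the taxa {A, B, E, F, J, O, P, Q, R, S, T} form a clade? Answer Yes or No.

The most recent common ancestor of these taxa subtends (((F,((E,A),B)),(O,(R,S))),((Q,T),(J,P))).
That clade has exactly 11 tips — every listed taxon and nothing else — so the group is monophyletic.

Yes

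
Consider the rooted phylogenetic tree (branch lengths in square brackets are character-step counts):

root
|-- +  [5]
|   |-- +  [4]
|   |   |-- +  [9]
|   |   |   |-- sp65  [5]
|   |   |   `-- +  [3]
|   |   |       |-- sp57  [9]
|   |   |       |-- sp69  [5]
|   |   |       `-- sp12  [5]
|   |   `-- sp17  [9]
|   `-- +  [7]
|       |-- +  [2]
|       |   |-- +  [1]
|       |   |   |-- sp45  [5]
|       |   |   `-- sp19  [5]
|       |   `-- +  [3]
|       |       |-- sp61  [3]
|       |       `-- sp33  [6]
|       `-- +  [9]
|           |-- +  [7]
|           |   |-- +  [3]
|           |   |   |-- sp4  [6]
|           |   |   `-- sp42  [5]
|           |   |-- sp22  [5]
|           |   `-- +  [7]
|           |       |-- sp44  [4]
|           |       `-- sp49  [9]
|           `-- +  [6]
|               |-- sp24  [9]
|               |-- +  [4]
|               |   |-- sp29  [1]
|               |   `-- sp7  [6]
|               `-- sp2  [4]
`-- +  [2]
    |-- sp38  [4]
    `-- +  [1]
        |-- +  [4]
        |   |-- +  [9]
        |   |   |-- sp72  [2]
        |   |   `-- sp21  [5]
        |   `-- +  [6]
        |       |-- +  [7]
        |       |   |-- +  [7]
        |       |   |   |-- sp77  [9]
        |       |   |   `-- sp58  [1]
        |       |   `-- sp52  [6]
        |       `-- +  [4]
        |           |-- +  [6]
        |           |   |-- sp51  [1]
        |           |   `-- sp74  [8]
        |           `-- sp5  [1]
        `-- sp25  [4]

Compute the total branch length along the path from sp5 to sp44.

57

The path runs sp5 → … → MRCA → … → sp44; the MRCA is the root of the tree.
Branch lengths along that path: 1 + 4 + 6 + 4 + 1 + 2 + 5 + 7 + 9 + 7 + 7 + 4 = 57.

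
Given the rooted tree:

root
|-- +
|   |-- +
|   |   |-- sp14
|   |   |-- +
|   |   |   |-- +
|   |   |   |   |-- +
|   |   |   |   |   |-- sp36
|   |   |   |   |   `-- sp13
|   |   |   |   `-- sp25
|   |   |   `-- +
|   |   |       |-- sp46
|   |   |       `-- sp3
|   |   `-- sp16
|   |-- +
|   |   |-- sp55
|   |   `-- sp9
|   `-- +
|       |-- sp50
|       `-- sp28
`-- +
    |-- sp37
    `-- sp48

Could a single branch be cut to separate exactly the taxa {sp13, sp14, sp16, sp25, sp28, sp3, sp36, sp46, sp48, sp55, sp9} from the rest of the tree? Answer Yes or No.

No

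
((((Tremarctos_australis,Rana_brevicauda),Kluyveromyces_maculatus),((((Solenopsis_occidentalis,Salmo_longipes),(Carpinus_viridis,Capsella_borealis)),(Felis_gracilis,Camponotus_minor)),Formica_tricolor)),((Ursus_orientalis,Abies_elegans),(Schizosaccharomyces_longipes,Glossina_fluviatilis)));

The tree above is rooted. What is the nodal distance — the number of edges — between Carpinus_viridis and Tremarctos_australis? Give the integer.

8

The MRCA of Carpinus_viridis and Tremarctos_australis is the node subtending (((Tremarctos_australis,Rana_brevicauda),Kluyveromyces_maculatus),((((Solenopsis_occidentalis,Salmo_longipes),(Carpinus_viridis,Capsella_borealis)),(Felis_gracilis,Camponotus_minor)),Formica_tricolor)).
From Carpinus_viridis up to that node: 5 branches. From Tremarctos_australis up to the same node: 3 branches. Total: 5 + 3 = 8.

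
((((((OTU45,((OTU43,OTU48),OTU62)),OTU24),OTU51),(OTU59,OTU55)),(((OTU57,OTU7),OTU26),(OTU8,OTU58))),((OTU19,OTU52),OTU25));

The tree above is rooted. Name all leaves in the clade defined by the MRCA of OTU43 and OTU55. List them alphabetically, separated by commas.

OTU24, OTU43, OTU45, OTU48, OTU51, OTU55, OTU59, OTU62

Tracing OTU43: it sits inside (OTU43,OTU48).
Tracing OTU55: it sits inside (OTU59,OTU55).
The smallest clade enclosing both is ((((OTU45,((OTU43,OTU48),OTU62)),OTU24),OTU51),(OTU59,OTU55)); the answer is its 8 terminal taxa in alphabetical order.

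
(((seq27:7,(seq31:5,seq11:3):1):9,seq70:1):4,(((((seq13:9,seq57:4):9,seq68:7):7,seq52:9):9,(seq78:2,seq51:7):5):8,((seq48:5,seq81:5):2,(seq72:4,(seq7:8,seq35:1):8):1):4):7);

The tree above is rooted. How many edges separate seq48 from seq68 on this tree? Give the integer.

The MRCA of seq48 and seq68 is the node subtending (((((seq13,seq57),seq68),seq52),(seq78,seq51)),((seq48,seq81),(seq72,(seq7,seq35)))).
From seq48 up to that node: 3 branches. From seq68 up to the same node: 4 branches. Total: 3 + 4 = 7.

7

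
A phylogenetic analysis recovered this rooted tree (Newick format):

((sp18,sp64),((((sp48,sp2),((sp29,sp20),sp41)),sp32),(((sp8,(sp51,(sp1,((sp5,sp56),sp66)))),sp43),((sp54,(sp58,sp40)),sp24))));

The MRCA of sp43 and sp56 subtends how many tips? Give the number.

The MRCA of sp43 and sp56 is the node subtending ((sp8,(sp51,(sp1,((sp5,sp56),sp66)))),sp43).
That clade contains 7 terminal taxa: sp1, sp43, sp5, sp51, sp56, sp66, sp8.

7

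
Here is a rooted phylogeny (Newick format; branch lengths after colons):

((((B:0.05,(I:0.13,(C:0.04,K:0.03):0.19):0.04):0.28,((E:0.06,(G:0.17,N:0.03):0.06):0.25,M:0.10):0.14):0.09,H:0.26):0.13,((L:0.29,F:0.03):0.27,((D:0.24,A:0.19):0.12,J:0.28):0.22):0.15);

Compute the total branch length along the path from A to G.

1.52

The path runs A → … → MRCA → … → G; the MRCA is the root of the tree.
Branch lengths along that path: 0.19 + 0.12 + 0.22 + 0.15 + 0.13 + 0.09 + 0.14 + 0.25 + 0.06 + 0.17 = 1.52.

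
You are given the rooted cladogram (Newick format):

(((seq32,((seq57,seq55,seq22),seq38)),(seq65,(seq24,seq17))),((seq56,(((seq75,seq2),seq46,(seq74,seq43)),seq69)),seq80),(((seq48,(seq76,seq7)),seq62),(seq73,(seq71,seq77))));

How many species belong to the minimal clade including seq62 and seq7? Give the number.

4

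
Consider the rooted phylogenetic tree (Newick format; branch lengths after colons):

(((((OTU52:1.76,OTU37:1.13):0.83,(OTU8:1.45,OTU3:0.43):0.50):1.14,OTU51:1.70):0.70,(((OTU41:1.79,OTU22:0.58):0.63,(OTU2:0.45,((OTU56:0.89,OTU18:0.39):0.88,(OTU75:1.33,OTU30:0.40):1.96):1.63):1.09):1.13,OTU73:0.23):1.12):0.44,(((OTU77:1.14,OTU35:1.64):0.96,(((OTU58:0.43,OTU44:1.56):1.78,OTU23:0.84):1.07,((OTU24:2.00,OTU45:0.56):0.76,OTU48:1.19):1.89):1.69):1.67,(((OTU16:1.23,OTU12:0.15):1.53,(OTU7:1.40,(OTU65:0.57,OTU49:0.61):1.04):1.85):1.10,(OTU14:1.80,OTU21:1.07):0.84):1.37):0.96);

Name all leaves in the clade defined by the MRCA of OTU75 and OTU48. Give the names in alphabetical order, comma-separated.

Tracing OTU75: it sits inside (OTU75,OTU30).
Tracing OTU48: it sits inside ((OTU24,OTU45),OTU48).
The smallest clade enclosing both is the whole tree (their MRCA is the root), so the answer is all 28 tips in alphabetical order.

OTU12, OTU14, OTU16, OTU18, OTU2, OTU21, OTU22, OTU23, OTU24, OTU3, OTU30, OTU35, OTU37, OTU41, OTU44, OTU45, OTU48, OTU49, OTU51, OTU52, OTU56, OTU58, OTU65, OTU7, OTU73, OTU75, OTU77, OTU8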